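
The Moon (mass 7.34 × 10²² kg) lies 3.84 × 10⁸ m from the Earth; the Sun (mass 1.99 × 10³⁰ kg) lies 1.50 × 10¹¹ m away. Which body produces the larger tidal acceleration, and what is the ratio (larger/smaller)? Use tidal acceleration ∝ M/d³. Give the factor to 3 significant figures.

The Moon, by a factor of ≈ 2.20

Tidal stretch scales as M/d³; compute that for each body.
The Moon: (7.34 × 10²²) / (3.84 × 10⁸)³ = 1.296 × 10⁻³
The Sun: (1.99 × 10³⁰) / (1.50 × 10¹¹)³ = 5.896 × 10⁻⁴
Ratio (larger/smaller) = 2.20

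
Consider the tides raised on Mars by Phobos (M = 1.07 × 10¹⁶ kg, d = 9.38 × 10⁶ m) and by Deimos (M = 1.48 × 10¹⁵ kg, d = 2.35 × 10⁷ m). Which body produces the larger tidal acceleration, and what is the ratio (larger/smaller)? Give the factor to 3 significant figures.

Tidal stretch scales as M/d³; compute that for each body.
Phobos: (1.07 × 10¹⁶) / (9.38 × 10⁶)³ = 1.297 × 10⁻⁵
Deimos: (1.48 × 10¹⁵) / (2.35 × 10⁷)³ = 1.140 × 10⁻⁷
Ratio (larger/smaller) = 114

Phobos, by a factor of ≈ 114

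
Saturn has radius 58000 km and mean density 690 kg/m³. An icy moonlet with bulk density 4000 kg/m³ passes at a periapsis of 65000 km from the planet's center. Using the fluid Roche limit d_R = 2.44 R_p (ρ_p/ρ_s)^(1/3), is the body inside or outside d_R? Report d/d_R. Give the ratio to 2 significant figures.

inside; d/d_R ≈ 0.83

d_R = 2.44 × (58000 km) × (690/4000)^(1/3) = 78780 km
d/d_R = (65000) / (78780) = 0.83
Since d/d_R < 1, the body is inside the Roche limit.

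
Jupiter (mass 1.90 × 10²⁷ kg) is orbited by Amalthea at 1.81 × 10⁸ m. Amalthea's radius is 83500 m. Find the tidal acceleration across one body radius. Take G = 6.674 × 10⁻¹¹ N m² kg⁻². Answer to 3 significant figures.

Differencing GM/(d−r)² and GM/d² to first order in r/d gives 2GMr/d³.
a_tidal = 2GMr/d³
        = 2 × (6.674 × 10⁻¹¹) × (1.90 × 10²⁷) × (83500) / (1.81 × 10⁸)³
        = 3.57 × 10⁻³ m/s²

3.57 × 10⁻³ m/s²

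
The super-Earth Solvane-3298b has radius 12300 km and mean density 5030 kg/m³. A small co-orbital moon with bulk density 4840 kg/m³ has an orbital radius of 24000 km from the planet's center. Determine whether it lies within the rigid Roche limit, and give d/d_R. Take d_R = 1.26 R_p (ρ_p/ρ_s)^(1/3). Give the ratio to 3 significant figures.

outside; d/d_R ≈ 1.53

d_R = 1.26 × (12300 km) × (5030/4840)^(1/3) = 15700 km
d/d_R = (24000) / (15700) = 1.53
Since d/d_R > 1, the body is outside the Roche limit.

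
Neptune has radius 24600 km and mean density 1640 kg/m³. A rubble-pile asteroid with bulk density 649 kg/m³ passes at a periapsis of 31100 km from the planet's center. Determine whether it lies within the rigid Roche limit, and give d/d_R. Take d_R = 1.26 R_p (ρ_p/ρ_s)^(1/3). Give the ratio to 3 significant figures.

d_R = 1.26 × (24600 km) × (1640/649)^(1/3) = 42220 km
d/d_R = (31100) / (42220) = 0.737
Since d/d_R < 1, the body is inside the Roche limit.

inside; d/d_R ≈ 0.737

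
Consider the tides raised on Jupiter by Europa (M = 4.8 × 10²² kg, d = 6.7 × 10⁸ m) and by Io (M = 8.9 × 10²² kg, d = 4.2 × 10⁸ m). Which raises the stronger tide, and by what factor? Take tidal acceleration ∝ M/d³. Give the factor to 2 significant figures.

Io, by a factor of ≈ 7.5

Tidal stretch scales as M/d³; compute that for each body.
Europa: (4.8 × 10²²) / (6.7 × 10⁸)³ = 1.596 × 10⁻⁴
Io: (8.9 × 10²²) / (4.2 × 10⁸)³ = 1.201 × 10⁻³
Ratio (larger/smaller) = 7.5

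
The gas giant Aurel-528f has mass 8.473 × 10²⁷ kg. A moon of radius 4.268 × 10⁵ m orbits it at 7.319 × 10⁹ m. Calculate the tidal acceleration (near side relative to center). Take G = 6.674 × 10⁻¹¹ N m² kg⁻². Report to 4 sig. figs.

Differencing GM/(d−r)² and GM/d² to first order in r/d gives 2GMr/d³.
Δa = 2GMr/d³
   = 2 × (6.674 × 10⁻¹¹) × (8.473 × 10²⁷) × (4.268 × 10⁵) / (7.319 × 10⁹)³
   = 1.231 × 10⁻⁶ m/s²

1.231 × 10⁻⁶ m/s²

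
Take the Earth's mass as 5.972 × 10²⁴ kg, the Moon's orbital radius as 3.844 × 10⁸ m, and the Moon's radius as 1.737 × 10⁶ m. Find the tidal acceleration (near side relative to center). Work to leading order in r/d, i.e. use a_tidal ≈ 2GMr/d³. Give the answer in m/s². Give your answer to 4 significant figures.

2.438 × 10⁻⁵ m/s²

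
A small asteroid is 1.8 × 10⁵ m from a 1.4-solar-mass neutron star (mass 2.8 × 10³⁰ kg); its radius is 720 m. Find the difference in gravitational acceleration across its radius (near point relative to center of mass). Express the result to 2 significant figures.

4.6 × 10⁷ m/s²

Δg = 2GMr/d³
   = 2 × (6.674 × 10⁻¹¹) × (2.8 × 10³⁰) × (720) / (1.8 × 10⁵)³
   = 4.6 × 10⁷ m/s²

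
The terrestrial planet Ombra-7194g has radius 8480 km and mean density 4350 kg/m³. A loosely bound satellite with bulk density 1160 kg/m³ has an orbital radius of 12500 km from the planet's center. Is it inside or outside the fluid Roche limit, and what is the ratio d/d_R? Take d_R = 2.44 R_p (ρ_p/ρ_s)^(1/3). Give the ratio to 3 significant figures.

inside; d/d_R ≈ 0.389

d_R = 2.44 × (8480 km) × (4350/1160)^(1/3) = 32150 km
d/d_R = (12500) / (32150) = 0.389
Since d/d_R < 1, the body is inside the Roche limit.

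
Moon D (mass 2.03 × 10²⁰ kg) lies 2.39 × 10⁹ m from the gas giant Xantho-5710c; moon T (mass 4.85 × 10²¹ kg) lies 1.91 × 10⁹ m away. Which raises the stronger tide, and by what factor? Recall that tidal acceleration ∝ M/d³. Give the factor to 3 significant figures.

The tide-raising term goes as M/d³ (the gradient of a 1/d² field).
Moon D: (2.03 × 10²⁰) / (2.39 × 10⁹)³ = 1.487 × 10⁻⁸
Moon T: (4.85 × 10²¹) / (1.91 × 10⁹)³ = 6.961 × 10⁻⁷
Ratio (larger/smaller) = 46.8

Moon T, by a factor of ≈ 46.8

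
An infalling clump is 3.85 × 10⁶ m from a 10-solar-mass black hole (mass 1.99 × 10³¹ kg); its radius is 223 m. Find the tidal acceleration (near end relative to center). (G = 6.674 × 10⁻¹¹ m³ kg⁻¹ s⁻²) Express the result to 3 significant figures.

Δa = 2GMr/d³
   = 2 × (6.674 × 10⁻¹¹) × (1.99 × 10³¹) × (223) / (3.85 × 10⁶)³
   = 1.04 × 10⁴ m/s²

1.04 × 10⁴ m/s²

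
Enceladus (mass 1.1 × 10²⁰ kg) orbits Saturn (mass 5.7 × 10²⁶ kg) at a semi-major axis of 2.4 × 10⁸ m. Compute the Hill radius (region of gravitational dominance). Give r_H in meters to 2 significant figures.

9.6 × 10⁵ m

r_H ≈ a (m/3M)^(1/3)
    = (2.4 × 10⁸) × (1.1 × 10²⁰ / (3 × 5.7 × 10²⁶))^(1/3)
    = 9.6 × 10⁵ m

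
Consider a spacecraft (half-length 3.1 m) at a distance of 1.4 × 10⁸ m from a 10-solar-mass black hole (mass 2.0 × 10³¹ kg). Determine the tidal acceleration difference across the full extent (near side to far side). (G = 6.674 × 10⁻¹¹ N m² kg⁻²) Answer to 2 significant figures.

6.0 × 10⁻³ m/s²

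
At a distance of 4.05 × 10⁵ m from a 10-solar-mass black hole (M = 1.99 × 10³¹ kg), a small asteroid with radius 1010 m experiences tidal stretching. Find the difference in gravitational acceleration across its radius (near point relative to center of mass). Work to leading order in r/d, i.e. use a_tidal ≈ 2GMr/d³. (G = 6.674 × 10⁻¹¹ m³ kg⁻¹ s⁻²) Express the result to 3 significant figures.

4.04 × 10⁷ m/s²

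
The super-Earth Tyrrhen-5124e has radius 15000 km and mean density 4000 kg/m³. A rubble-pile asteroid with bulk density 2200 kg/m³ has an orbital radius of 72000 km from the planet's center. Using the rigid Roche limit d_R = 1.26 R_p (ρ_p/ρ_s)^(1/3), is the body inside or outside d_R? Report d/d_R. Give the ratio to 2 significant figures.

outside; d/d_R ≈ 3.1

d_R = 1.26 × (15000 km) × (4000/2200)^(1/3) = 23070 km
d/d_R = (72000) / (23070) = 3.1
Since d/d_R > 1, the body is outside the Roche limit.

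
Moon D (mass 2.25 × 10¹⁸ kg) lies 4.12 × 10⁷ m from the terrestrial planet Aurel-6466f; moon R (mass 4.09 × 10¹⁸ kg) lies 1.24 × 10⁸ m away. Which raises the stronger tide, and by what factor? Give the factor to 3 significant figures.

Moon D, by a factor of ≈ 15.0

Tidal acceleration ∝ M/d³, so compare M/d³ for each.
Moon D: (2.25 × 10¹⁸) / (4.12 × 10⁷)³ = 3.217 × 10⁻⁵
Moon R: (4.09 × 10¹⁸) / (1.24 × 10⁸)³ = 2.145 × 10⁻⁶
Ratio (larger/smaller) = 15.0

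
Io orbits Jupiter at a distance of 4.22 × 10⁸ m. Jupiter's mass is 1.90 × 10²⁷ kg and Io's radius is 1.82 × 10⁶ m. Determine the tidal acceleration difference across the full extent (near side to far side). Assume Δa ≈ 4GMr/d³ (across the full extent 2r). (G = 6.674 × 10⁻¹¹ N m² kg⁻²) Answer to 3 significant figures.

1.23 × 10⁻² m/s²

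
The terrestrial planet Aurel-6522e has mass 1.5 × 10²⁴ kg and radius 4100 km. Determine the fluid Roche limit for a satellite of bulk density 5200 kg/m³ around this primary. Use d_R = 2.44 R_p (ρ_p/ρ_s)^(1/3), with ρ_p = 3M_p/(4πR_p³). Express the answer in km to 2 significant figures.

10000 km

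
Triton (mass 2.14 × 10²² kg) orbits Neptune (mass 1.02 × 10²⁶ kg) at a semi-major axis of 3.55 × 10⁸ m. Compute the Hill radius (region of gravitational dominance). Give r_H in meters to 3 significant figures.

1.46 × 10⁷ m

r_H ≈ a (m/3M)^(1/3)
    = (3.55 × 10⁸) × (2.14 × 10²² / (3 × 1.02 × 10²⁶))^(1/3)
    = 1.46 × 10⁷ m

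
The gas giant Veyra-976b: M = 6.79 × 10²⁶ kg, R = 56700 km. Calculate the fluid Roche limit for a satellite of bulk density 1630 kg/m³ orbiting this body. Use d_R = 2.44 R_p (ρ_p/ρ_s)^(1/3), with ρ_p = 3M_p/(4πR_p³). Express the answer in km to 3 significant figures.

1.13 × 10⁵ km

ρ_p = 3M_p/(4πR_p³) = 3 × (6.79 × 10²⁶) / (4π × (5.67 × 10⁷ m)³) = 889 kg/m³
d_R = 2.44 × 56700 km × (889/1630)^(1/3)
    = 1.13 × 10⁵ km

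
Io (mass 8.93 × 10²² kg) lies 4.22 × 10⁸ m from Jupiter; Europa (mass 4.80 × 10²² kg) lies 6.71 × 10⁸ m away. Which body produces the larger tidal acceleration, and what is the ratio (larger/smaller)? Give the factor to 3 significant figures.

Tidal acceleration ∝ M/d³, so compare M/d³ for each.
Io: (8.93 × 10²²) / (4.22 × 10⁸)³ = 1.188 × 10⁻³
Europa: (4.80 × 10²²) / (6.71 × 10⁸)³ = 1.589 × 10⁻⁴
Ratio (larger/smaller) = 7.48

Io, by a factor of ≈ 7.48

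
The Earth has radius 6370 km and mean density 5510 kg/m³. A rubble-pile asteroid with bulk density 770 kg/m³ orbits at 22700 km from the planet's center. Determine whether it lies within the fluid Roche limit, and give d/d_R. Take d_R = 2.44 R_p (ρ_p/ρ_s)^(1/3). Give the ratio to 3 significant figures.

d_R = 2.44 × (6370 km) × (5510/770)^(1/3) = 29950 km
d/d_R = (22700) / (29950) = 0.758
Since d/d_R < 1, the body is inside the Roche limit.

inside; d/d_R ≈ 0.758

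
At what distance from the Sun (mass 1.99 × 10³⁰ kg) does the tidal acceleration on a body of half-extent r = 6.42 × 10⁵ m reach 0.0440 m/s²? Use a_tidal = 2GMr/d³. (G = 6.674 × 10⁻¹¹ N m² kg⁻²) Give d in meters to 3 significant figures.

1.57 × 10⁹ m

2GMr/d³ = a_tidal  ⇒  d = (2GMr / a_tidal)^(1/3)
d = (2 × 6.674×10⁻¹¹ × (1.99 × 10³⁰) × (6.42 × 10⁵) / (0.0440))^(1/3)
  = 1.57 × 10⁹ m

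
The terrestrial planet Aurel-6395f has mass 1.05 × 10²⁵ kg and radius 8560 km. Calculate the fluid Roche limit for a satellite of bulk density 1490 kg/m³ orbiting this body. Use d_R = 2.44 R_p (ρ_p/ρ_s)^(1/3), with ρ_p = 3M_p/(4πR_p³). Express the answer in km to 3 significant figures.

29000 km

ρ_p = 3M_p/(4πR_p³) = 3 × (1.05 × 10²⁵) / (4π × (8.56 × 10⁶ m)³) = 4000 kg/m³
d_R = 2.44 × 8560 km × (4000/1490)^(1/3)
    = 29000 km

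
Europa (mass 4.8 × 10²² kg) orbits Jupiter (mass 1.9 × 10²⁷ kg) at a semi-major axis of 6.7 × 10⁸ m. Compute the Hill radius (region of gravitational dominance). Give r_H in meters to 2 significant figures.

1.4 × 10⁷ m

r_H ≈ a (m/3M)^(1/3)
    = (6.7 × 10⁸) × (4.8 × 10²² / (3 × 1.9 × 10²⁷))^(1/3)
    = 1.4 × 10⁷ m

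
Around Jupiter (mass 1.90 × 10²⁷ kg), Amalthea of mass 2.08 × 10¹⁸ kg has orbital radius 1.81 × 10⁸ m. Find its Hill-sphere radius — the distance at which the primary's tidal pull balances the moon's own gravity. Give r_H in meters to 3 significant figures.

1.29 × 10⁵ m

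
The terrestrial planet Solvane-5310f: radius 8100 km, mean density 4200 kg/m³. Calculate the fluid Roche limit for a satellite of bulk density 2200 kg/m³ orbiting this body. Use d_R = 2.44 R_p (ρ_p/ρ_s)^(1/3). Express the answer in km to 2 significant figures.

d_R = 2.44 × 8100 km × (4200/2200)^(1/3)
    = 25000 km

25000 km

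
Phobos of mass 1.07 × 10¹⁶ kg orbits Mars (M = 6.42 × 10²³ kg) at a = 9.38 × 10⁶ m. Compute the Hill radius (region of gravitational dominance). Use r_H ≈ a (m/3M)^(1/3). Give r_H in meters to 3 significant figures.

r_H ≈ a (m/3M)^(1/3)
    = (9.38 × 10⁶) × (1.07 × 10¹⁶ / (3 × 6.42 × 10²³))^(1/3)
    = 1.66 × 10⁴ m

1.66 × 10⁴ m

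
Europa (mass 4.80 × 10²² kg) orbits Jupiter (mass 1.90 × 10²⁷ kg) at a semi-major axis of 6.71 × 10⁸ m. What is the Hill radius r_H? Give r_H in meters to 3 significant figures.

1.37 × 10⁷ m

r_H ≈ a (m/3M)^(1/3)
    = (6.71 × 10⁸) × (4.80 × 10²² / (3 × 1.90 × 10²⁷))^(1/3)
    = 1.37 × 10⁷ m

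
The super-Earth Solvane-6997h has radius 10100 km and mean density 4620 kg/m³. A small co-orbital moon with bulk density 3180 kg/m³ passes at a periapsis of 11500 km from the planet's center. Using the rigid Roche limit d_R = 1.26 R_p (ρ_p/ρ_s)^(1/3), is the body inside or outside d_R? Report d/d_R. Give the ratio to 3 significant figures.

d_R = 1.26 × (10100 km) × (4620/3180)^(1/3) = 14410 km
d/d_R = (11500) / (14410) = 0.798
Since d/d_R < 1, the body is inside the Roche limit.

inside; d/d_R ≈ 0.798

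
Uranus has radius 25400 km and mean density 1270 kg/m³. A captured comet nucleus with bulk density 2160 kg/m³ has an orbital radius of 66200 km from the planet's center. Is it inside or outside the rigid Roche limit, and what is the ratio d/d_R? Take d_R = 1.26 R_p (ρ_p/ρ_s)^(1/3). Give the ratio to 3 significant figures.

d_R = 1.26 × (25400 km) × (1270/2160)^(1/3) = 26810 km
d/d_R = (66200) / (26810) = 2.47
Since d/d_R > 1, the body is outside the Roche limit.

outside; d/d_R ≈ 2.47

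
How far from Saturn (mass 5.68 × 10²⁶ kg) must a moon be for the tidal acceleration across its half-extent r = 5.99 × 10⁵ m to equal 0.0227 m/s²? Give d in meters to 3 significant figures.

2GMr/d³ = a_tidal  ⇒  d = (2GMr / a_tidal)^(1/3)
d = (2 × 6.674×10⁻¹¹ × (5.68 × 10²⁶) × (5.99 × 10⁵) / (0.0227))^(1/3)
  = 1.26 × 10⁸ m

1.26 × 10⁸ m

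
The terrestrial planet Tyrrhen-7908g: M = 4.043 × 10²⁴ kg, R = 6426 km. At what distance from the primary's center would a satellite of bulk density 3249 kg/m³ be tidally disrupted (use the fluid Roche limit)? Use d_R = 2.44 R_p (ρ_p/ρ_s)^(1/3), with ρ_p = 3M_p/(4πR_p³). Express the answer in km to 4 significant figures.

16280 km

ρ_p = 3M_p/(4πR_p³) = 3 × (4.043 × 10²⁴) / (4π × (6.426 × 10⁶ m)³) = 3637 kg/m³
d_R = 2.44 × 6426 km × (3637/3249)^(1/3)
    = 16280 km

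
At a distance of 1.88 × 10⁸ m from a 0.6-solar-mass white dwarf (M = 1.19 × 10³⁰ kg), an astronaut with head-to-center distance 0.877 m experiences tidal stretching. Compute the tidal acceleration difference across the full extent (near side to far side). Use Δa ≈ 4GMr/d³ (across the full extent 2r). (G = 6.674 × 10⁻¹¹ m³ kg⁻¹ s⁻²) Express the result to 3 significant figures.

Δa = 4GMr/d³
   = 4 × (6.674 × 10⁻¹¹) × (1.19 × 10³⁰) × (0.877) / (1.88 × 10⁸)³
   = 4.19 × 10⁻⁵ m/s²

4.19 × 10⁻⁵ m/s²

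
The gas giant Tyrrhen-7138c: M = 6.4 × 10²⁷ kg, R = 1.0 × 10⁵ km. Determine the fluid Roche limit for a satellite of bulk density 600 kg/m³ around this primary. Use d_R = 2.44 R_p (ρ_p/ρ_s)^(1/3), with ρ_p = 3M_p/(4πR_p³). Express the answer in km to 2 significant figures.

ρ_p = 3M_p/(4πR_p³) = 3 × (6.4 × 10²⁷) / (4π × (1.0 × 10⁸ m)³) = 1500 kg/m³
d_R = 2.44 × 1.0 × 10⁵ km × (1500/600)^(1/3)
    = 3.3 × 10⁵ km

3.3 × 10⁵ km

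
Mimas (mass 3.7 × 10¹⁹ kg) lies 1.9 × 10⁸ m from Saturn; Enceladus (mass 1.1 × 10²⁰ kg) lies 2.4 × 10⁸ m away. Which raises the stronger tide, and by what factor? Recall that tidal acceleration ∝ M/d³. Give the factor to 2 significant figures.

The tide-raising term goes as M/d³ (the gradient of a 1/d² field).
Mimas: (3.7 × 10¹⁹) / (1.9 × 10⁸)³ = 5.394 × 10⁻⁶
Enceladus: (1.1 × 10²⁰) / (2.4 × 10⁸)³ = 7.957 × 10⁻⁶
Ratio (larger/smaller) = 1.5

Enceladus, by a factor of ≈ 1.5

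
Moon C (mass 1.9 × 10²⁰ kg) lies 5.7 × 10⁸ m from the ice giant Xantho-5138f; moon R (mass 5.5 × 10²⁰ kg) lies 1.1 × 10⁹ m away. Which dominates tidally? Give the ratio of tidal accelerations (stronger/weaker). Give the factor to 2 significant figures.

Moon C, by a factor of ≈ 2.5

The tide-raising term goes as M/d³ (the gradient of a 1/d² field).
Moon C: (1.9 × 10²⁰) / (5.7 × 10⁸)³ = 1.026 × 10⁻⁶
Moon R: (5.5 × 10²⁰) / (1.1 × 10⁹)³ = 4.132 × 10⁻⁷
Ratio (larger/smaller) = 2.5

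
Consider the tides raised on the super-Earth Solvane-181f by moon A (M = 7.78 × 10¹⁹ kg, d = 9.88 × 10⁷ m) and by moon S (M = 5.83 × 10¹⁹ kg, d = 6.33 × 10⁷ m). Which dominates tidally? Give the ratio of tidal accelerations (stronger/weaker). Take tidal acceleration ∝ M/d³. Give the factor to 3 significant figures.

Tidal stretch scales as M/d³; compute that for each body.
Moon A: (7.78 × 10¹⁹) / (9.88 × 10⁷)³ = 8.067 × 10⁻⁵
Moon S: (5.83 × 10¹⁹) / (6.33 × 10⁷)³ = 2.299 × 10⁻⁴
Ratio (larger/smaller) = 2.85

Moon S, by a factor of ≈ 2.85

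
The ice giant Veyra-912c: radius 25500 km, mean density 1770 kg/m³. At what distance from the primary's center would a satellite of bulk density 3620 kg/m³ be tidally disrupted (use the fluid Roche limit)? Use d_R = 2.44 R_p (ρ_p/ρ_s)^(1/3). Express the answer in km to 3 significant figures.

d_R = 2.44 × 25500 km × (1770/3620)^(1/3)
    = 49000 km

49000 km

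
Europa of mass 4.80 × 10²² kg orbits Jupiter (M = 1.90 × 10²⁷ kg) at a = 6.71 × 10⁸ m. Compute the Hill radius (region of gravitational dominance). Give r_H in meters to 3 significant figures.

r_H ≈ a (m/3M)^(1/3)
    = (6.71 × 10⁸) × (4.80 × 10²² / (3 × 1.90 × 10²⁷))^(1/3)
    = 1.37 × 10⁷ m

1.37 × 10⁷ m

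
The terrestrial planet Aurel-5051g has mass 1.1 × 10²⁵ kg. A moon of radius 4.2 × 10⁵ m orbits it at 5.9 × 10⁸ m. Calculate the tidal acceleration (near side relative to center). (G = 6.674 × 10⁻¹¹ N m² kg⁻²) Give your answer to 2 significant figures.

3.0 × 10⁻⁶ m/s²

Δa = 2GMr/d³
   = 2 × (6.674 × 10⁻¹¹) × (1.1 × 10²⁵) × (4.2 × 10⁵) / (5.9 × 10⁸)³
   = 3.0 × 10⁻⁶ m/s²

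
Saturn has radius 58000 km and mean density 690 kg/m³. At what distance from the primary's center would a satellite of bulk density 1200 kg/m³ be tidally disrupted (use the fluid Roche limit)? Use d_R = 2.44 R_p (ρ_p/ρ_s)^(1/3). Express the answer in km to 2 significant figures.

1.2 × 10⁵ km

d_R = 2.44 × 58000 km × (690/1200)^(1/3)
    = 1.2 × 10⁵ km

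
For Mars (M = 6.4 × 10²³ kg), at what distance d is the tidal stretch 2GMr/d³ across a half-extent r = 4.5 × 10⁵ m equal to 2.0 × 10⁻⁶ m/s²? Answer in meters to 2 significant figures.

2.7 × 10⁸ m

2GMr/d³ = a_tidal  ⇒  d = (2GMr / a_tidal)^(1/3)
d = (2 × 6.674×10⁻¹¹ × (6.4 × 10²³) × (4.5 × 10⁵) / (2.0 × 10⁻⁶))^(1/3)
  = 2.7 × 10⁸ m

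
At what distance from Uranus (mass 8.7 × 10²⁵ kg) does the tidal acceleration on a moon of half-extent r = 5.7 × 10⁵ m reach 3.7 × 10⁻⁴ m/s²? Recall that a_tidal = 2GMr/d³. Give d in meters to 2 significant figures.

2GMr/d³ = a_tidal  ⇒  d = (2GMr / a_tidal)^(1/3)
d = (2 × 6.674×10⁻¹¹ × (8.7 × 10²⁵) × (5.7 × 10⁵) / (3.7 × 10⁻⁴))^(1/3)
  = 2.6 × 10⁸ m

2.6 × 10⁸ m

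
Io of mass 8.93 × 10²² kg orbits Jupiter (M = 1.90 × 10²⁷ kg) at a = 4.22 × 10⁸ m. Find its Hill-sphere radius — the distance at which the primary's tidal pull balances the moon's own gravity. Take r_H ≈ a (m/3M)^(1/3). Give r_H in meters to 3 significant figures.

1.06 × 10⁷ m

r_H ≈ a (m/3M)^(1/3)
    = (4.22 × 10⁸) × (8.93 × 10²² / (3 × 1.90 × 10²⁷))^(1/3)
    = 1.06 × 10⁷ m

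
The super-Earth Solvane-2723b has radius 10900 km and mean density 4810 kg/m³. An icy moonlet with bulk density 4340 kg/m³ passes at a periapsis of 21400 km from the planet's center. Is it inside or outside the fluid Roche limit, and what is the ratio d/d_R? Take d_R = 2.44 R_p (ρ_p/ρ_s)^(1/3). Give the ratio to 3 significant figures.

inside; d/d_R ≈ 0.778

d_R = 2.44 × (10900 km) × (4810/4340)^(1/3) = 27520 km
d/d_R = (21400) / (27520) = 0.778
Since d/d_R < 1, the body is inside the Roche limit.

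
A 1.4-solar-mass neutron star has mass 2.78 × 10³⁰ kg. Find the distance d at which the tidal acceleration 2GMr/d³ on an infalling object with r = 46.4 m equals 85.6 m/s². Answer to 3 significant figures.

5.86 × 10⁶ m

2GMr/d³ = a_tidal  ⇒  d = (2GMr / a_tidal)^(1/3)
d = (2 × 6.674×10⁻¹¹ × (2.78 × 10³⁰) × (46.4) / (85.6))^(1/3)
  = 5.86 × 10⁶ m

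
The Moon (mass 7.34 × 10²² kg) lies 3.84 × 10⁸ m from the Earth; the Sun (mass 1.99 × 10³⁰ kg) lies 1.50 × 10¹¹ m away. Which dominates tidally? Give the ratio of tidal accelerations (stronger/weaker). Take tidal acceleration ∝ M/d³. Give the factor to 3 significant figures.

The Moon, by a factor of ≈ 2.20

Compare M/d³ for the two perturbers:
The Moon: (7.34 × 10²²) / (3.84 × 10⁸)³ = 1.296 × 10⁻³
The Sun: (1.99 × 10³⁰) / (1.50 × 10¹¹)³ = 5.896 × 10⁻⁴
Ratio (larger/smaller) = 2.20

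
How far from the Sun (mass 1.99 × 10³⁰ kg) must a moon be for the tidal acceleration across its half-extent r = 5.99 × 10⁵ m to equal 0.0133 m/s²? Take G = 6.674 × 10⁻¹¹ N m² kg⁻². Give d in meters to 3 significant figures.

2GMr/d³ = a_tidal  ⇒  d = (2GMr / a_tidal)^(1/3)
d = (2 × 6.674×10⁻¹¹ × (1.99 × 10³⁰) × (5.99 × 10⁵) / (0.0133))^(1/3)
  = 2.29 × 10⁹ m

2.29 × 10⁹ m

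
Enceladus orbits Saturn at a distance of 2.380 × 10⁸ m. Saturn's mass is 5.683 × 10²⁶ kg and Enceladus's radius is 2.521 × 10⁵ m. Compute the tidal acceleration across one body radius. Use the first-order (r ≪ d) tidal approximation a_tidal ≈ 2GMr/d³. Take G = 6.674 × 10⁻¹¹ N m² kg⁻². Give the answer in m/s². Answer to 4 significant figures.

Δa = 2GMr/d³
   = 2 × (6.674 × 10⁻¹¹) × (5.683 × 10²⁶) × (2.521 × 10⁵) / (2.380 × 10⁸)³
   = 1.419 × 10⁻³ m/s²

1.419 × 10⁻³ m/s²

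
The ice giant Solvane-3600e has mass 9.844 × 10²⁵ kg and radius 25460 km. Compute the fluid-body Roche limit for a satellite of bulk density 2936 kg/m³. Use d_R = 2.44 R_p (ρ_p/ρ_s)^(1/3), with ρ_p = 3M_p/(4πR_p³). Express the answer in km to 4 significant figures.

ρ_p = 3M_p/(4πR_p³) = 3 × (9.844 × 10²⁵) / (4π × (2.546 × 10⁷ m)³) = 1424 kg/m³
d_R = 2.44 × 25460 km × (1424/2936)^(1/3)
    = 48810 km

48810 km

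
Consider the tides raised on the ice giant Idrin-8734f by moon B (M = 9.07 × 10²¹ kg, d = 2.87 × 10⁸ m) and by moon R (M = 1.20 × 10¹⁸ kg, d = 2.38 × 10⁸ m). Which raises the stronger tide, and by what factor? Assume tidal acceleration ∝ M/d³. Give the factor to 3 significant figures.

Moon B, by a factor of ≈ 4310

Compare M/d³ for the two perturbers:
Moon B: (9.07 × 10²¹) / (2.87 × 10⁸)³ = 3.837 × 10⁻⁴
Moon R: (1.20 × 10¹⁸) / (2.38 × 10⁸)³ = 8.901 × 10⁻⁸
Ratio (larger/smaller) = 4310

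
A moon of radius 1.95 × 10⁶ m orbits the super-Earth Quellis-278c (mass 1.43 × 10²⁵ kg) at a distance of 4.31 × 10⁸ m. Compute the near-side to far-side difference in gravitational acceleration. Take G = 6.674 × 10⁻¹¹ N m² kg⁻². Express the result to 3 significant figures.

Near-to-far spans 2r, so the tidal difference is twice the near-to-center value: 4GMr/d³.
a_tidal = 4GMr/d³
        = 4 × (6.674 × 10⁻¹¹) × (1.43 × 10²⁵) × (1.95 × 10⁶) / (4.31 × 10⁸)³
        = 9.30 × 10⁻⁵ m/s²

9.30 × 10⁻⁵ m/s²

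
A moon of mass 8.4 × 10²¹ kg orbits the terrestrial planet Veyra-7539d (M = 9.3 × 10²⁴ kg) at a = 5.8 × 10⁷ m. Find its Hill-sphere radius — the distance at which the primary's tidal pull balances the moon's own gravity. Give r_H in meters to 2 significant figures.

3.9 × 10⁶ m

r_H ≈ a (m/3M)^(1/3)
    = (5.8 × 10⁷) × (8.4 × 10²¹ / (3 × 9.3 × 10²⁴))^(1/3)
    = 3.9 × 10⁶ m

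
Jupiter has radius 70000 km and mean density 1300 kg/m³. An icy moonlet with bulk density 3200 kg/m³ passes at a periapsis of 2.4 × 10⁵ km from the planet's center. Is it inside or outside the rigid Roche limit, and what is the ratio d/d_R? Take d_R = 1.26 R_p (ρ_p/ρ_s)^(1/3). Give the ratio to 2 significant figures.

outside; d/d_R ≈ 3.7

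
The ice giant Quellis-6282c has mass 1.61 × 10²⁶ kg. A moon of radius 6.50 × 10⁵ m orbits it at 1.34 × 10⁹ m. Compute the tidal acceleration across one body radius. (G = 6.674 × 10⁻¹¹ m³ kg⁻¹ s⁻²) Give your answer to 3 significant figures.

5.81 × 10⁻⁶ m/s²

Δa = 2GMr/d³
   = 2 × (6.674 × 10⁻¹¹) × (1.61 × 10²⁶) × (6.50 × 10⁵) / (1.34 × 10⁹)³
   = 5.81 × 10⁻⁶ m/s²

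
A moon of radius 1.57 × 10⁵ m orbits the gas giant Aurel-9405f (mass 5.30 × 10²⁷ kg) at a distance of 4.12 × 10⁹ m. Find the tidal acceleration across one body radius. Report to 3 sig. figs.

1.59 × 10⁻⁶ m/s²

Δa = 2GMr/d³
   = 2 × (6.674 × 10⁻¹¹) × (5.30 × 10²⁷) × (1.57 × 10⁵) / (4.12 × 10⁹)³
   = 1.59 × 10⁻⁶ m/s²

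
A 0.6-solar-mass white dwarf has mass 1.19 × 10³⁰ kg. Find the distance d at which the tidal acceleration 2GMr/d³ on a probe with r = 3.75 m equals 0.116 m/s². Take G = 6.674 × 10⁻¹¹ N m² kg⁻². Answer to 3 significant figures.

1.73 × 10⁷ m

2GMr/d³ = a_tidal  ⇒  d = (2GMr / a_tidal)^(1/3)
d = (2 × 6.674×10⁻¹¹ × (1.19 × 10³⁰) × (3.75) / (0.116))^(1/3)
  = 1.73 × 10⁷ m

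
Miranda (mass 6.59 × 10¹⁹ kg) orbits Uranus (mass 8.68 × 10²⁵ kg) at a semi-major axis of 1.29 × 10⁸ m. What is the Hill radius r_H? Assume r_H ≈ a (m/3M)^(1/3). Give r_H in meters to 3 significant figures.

8.16 × 10⁵ m

r_H ≈ a (m/3M)^(1/3)
    = (1.29 × 10⁸) × (6.59 × 10¹⁹ / (3 × 8.68 × 10²⁵))^(1/3)
    = 8.16 × 10⁵ m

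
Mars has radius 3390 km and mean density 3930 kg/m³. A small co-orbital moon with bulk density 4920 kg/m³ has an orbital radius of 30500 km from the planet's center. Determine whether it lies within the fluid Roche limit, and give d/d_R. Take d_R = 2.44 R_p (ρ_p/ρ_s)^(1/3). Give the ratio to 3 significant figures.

outside; d/d_R ≈ 3.97

d_R = 2.44 × (3390 km) × (3930/4920)^(1/3) = 7675 km
d/d_R = (30500) / (7675) = 3.97
Since d/d_R > 1, the body is outside the Roche limit.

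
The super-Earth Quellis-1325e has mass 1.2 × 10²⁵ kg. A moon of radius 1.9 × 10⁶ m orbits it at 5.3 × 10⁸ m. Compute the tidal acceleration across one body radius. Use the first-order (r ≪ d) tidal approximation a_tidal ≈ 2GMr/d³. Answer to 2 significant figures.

2.0 × 10⁻⁵ m/s²

Δa = 2GMr/d³
   = 2 × (6.674 × 10⁻¹¹) × (1.2 × 10²⁵) × (1.9 × 10⁶) / (5.3 × 10⁸)³
   = 2.0 × 10⁻⁵ m/s²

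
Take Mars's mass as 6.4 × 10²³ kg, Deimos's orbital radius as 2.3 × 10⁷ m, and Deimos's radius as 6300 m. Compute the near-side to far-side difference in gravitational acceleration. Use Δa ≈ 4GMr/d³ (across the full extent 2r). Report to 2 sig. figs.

Δg = 4GMr/d³
   = 4 × (6.674 × 10⁻¹¹) × (6.4 × 10²³) × (6300) / (2.3 × 10⁷)³
   = 8.8 × 10⁻⁵ m/s²

8.8 × 10⁻⁵ m/s²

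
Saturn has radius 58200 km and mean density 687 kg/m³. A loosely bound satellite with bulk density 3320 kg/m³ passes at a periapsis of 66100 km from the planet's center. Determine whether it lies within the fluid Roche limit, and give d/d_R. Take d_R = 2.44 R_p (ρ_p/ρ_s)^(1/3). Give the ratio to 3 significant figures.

inside; d/d_R ≈ 0.787

d_R = 2.44 × (58200 km) × (687/3320)^(1/3) = 83990 km
d/d_R = (66100) / (83990) = 0.787
Since d/d_R < 1, the body is inside the Roche limit.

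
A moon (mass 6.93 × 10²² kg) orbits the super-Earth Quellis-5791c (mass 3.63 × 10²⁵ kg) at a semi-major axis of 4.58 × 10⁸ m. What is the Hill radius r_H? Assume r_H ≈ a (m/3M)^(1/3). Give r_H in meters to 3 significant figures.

3.94 × 10⁷ m

r_H ≈ a (m/3M)^(1/3)
    = (4.58 × 10⁸) × (6.93 × 10²² / (3 × 3.63 × 10²⁵))^(1/3)
    = 3.94 × 10⁷ m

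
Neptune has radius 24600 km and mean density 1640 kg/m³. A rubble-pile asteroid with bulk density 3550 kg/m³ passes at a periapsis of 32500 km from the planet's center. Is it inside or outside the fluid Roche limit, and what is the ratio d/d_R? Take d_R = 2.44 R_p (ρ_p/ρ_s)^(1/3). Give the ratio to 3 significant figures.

inside; d/d_R ≈ 0.700

d_R = 2.44 × (24600 km) × (1640/3550)^(1/3) = 46400 km
d/d_R = (32500) / (46400) = 0.700
Since d/d_R < 1, the body is inside the Roche limit.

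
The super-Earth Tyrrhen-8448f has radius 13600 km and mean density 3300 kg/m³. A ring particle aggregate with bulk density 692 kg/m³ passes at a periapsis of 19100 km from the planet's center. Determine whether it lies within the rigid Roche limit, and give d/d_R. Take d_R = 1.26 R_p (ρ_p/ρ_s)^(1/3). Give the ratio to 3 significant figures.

inside; d/d_R ≈ 0.662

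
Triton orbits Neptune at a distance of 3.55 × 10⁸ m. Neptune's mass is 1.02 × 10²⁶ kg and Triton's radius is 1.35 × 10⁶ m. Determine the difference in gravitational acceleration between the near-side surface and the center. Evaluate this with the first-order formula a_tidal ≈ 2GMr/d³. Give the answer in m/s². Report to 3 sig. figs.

4.11 × 10⁻⁴ m/s²

Differencing GM/(d−r)² and GM/d² to first order in r/d gives 2GMr/d³.
a_tidal = 2GMr/d³
        = 2 × (6.674 × 10⁻¹¹) × (1.02 × 10²⁶) × (1.35 × 10⁶) / (3.55 × 10⁸)³
        = 4.11 × 10⁻⁴ m/s²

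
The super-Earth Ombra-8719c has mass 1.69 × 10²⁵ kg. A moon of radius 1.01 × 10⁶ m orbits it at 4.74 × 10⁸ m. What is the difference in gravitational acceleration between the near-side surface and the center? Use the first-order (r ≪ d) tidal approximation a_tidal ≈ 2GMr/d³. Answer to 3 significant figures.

2.14 × 10⁻⁵ m/s²

Δg = 2GMr/d³
   = 2 × (6.674 × 10⁻¹¹) × (1.69 × 10²⁵) × (1.01 × 10⁶) / (4.74 × 10⁸)³
   = 2.14 × 10⁻⁵ m/s²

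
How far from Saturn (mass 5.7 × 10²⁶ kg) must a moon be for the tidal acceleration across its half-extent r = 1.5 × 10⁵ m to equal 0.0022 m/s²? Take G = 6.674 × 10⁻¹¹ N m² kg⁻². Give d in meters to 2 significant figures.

1.7 × 10⁸ m

2GMr/d³ = a_tidal  ⇒  d = (2GMr / a_tidal)^(1/3)
d = (2 × 6.674×10⁻¹¹ × (5.7 × 10²⁶) × (1.5 × 10⁵) / (0.0022))^(1/3)
  = 1.7 × 10⁸ m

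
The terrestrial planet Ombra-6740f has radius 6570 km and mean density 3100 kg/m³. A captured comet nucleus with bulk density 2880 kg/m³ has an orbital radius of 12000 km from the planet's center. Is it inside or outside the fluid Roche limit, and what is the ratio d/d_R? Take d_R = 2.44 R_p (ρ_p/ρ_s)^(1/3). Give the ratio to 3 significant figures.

inside; d/d_R ≈ 0.730

d_R = 2.44 × (6570 km) × (3100/2880)^(1/3) = 16430 km
d/d_R = (12000) / (16430) = 0.730
Since d/d_R < 1, the body is inside the Roche limit.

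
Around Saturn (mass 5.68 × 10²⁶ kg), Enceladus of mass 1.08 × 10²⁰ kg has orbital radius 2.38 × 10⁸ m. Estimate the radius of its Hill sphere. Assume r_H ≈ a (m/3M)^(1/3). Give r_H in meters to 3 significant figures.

9.49 × 10⁵ m

r_H ≈ a (m/3M)^(1/3)
    = (2.38 × 10⁸) × (1.08 × 10²⁰ / (3 × 5.68 × 10²⁶))^(1/3)
    = 9.49 × 10⁵ m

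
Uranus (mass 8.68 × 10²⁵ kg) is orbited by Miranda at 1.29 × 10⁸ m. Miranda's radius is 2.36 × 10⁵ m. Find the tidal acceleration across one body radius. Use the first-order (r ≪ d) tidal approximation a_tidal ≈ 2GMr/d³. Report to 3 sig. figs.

Δg = 2GMr/d³
   = 2 × (6.674 × 10⁻¹¹) × (8.68 × 10²⁵) × (2.36 × 10⁵) / (1.29 × 10⁸)³
   = 1.27 × 10⁻³ m/s²

1.27 × 10⁻³ m/s²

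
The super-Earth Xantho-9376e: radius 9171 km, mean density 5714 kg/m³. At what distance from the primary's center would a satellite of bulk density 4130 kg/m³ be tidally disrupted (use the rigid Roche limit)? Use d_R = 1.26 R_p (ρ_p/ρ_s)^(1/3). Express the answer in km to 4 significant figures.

d_R = 1.26 × 9171 km × (5714/4130)^(1/3)
    = 12880 km

12880 km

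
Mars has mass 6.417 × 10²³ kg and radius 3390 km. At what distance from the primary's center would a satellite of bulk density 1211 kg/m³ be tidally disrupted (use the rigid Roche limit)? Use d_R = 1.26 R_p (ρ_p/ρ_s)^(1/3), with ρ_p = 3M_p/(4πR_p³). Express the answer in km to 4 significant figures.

ρ_p = 3M_p/(4πR_p³) = 3 × (6.417 × 10²³) / (4π × (3.390 × 10⁶ m)³) = 3932 kg/m³
d_R = 1.26 × 3390 km × (3932/1211)^(1/3)
    = 6325 km

6325 km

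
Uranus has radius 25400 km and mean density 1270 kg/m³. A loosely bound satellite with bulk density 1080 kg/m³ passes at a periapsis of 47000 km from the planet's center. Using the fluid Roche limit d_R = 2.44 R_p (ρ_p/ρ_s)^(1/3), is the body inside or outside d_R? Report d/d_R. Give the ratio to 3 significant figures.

inside; d/d_R ≈ 0.718

d_R = 2.44 × (25400 km) × (1270/1080)^(1/3) = 65420 km
d/d_R = (47000) / (65420) = 0.718
Since d/d_R < 1, the body is inside the Roche limit.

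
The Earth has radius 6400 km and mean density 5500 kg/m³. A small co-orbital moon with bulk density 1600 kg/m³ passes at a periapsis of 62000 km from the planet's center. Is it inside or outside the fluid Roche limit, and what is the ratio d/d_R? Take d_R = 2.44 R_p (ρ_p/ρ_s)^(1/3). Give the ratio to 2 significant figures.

d_R = 2.44 × (6400 km) × (5500/1600)^(1/3) = 23570 km
d/d_R = (62000) / (23570) = 2.6
Since d/d_R > 1, the body is outside the Roche limit.

outside; d/d_R ≈ 2.6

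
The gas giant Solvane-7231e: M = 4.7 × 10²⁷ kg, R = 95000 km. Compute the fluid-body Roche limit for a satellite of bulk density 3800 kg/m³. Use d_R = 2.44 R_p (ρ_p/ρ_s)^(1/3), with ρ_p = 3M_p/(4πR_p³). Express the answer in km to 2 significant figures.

1.6 × 10⁵ km

ρ_p = 3M_p/(4πR_p³) = 3 × (4.7 × 10²⁷) / (4π × (9.5 × 10⁷ m)³) = 1300 kg/m³
d_R = 2.44 × 95000 km × (1300/3800)^(1/3)
    = 1.6 × 10⁵ km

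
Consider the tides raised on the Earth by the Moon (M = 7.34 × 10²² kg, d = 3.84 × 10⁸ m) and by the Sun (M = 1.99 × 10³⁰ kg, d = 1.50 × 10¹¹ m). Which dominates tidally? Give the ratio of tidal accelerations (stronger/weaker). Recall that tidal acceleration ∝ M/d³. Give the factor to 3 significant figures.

Tidal acceleration ∝ M/d³, so compare M/d³ for each.
The Moon: (7.34 × 10²²) / (3.84 × 10⁸)³ = 1.296 × 10⁻³
The Sun: (1.99 × 10³⁰) / (1.50 × 10¹¹)³ = 5.896 × 10⁻⁴
Ratio (larger/smaller) = 2.20

The Moon, by a factor of ≈ 2.20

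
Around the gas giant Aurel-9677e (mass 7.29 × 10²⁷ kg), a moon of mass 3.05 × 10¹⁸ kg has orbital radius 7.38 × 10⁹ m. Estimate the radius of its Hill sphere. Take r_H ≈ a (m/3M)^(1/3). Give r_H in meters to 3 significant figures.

r_H ≈ a (m/3M)^(1/3)
    = (7.38 × 10⁹) × (3.05 × 10¹⁸ / (3 × 7.29 × 10²⁷))^(1/3)
    = 3.83 × 10⁶ m

3.83 × 10⁶ m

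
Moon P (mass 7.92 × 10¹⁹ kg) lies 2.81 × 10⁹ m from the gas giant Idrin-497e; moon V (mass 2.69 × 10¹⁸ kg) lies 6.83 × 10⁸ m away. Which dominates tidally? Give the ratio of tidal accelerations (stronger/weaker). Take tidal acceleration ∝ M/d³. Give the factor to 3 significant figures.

The tide-raising term goes as M/d³ (the gradient of a 1/d² field).
Moon P: (7.92 × 10¹⁹) / (2.81 × 10⁹)³ = 3.569 × 10⁻⁹
Moon V: (2.69 × 10¹⁸) / (6.83 × 10⁸)³ = 8.443 × 10⁻⁹
Ratio (larger/smaller) = 2.37

Moon V, by a factor of ≈ 2.37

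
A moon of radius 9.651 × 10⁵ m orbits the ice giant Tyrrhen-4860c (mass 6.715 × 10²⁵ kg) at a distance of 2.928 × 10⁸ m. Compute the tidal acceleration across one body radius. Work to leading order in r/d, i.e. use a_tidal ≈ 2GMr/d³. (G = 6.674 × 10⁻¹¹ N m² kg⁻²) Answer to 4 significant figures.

Δg = 2GMr/d³
   = 2 × (6.674 × 10⁻¹¹) × (6.715 × 10²⁵) × (9.651 × 10⁵) / (2.928 × 10⁸)³
   = 3.446 × 10⁻⁴ m/s²

3.446 × 10⁻⁴ m/s²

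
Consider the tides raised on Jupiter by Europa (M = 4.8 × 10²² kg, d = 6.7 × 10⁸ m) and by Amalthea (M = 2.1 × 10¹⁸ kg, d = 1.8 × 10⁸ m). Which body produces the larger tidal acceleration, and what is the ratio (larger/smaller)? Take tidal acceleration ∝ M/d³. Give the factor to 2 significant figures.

Europa, by a factor of ≈ 440

Tidal stretch scales as M/d³; compute that for each body.
Europa: (4.8 × 10²²) / (6.7 × 10⁸)³ = 1.596 × 10⁻⁴
Amalthea: (2.1 × 10¹⁸) / (1.8 × 10⁸)³ = 3.601 × 10⁻⁷
Ratio (larger/smaller) = 440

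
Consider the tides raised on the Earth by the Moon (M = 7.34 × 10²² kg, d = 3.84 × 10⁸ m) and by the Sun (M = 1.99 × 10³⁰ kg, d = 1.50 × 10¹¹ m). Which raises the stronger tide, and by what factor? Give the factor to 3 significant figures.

Compare M/d³ for the two perturbers:
The Moon: (7.34 × 10²²) / (3.84 × 10⁸)³ = 1.296 × 10⁻³
The Sun: (1.99 × 10³⁰) / (1.50 × 10¹¹)³ = 5.896 × 10⁻⁴
Ratio (larger/smaller) = 2.20

The Moon, by a factor of ≈ 2.20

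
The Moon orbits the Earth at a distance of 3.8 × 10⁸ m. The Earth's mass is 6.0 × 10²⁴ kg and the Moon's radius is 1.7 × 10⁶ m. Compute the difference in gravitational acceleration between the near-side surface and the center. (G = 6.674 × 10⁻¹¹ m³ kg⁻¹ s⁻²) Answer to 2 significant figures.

2.5 × 10⁻⁵ m/s²

a_tidal = 2GMr/d³
        = 2 × (6.674 × 10⁻¹¹) × (6.0 × 10²⁴) × (1.7 × 10⁶) / (3.8 × 10⁸)³
        = 2.5 × 10⁻⁵ m/s²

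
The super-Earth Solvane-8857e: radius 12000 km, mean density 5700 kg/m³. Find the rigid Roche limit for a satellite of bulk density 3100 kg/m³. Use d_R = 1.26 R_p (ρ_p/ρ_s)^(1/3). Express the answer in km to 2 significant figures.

d_R = 1.26 × 12000 km × (5700/3100)^(1/3)
    = 19000 km

19000 km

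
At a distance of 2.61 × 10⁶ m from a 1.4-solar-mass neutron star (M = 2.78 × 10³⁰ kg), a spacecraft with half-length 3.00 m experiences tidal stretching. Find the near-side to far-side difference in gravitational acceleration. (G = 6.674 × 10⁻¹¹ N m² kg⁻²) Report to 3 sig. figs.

Δa = 4GMr/d³
   = 4 × (6.674 × 10⁻¹¹) × (2.78 × 10³⁰) × (3.00) / (2.61 × 10⁶)³
   = 1.25 × 10² m/s²

1.25 × 10² m/s²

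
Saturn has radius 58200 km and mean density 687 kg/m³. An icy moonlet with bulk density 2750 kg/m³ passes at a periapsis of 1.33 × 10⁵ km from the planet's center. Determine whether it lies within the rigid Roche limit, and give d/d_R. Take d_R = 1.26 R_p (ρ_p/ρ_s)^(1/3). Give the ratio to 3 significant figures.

d_R = 1.26 × (58200 km) × (687/2750)^(1/3) = 46190 km
d/d_R = (1.33 × 10⁵) / (46190) = 2.88
Since d/d_R > 1, the body is outside the Roche limit.

outside; d/d_R ≈ 2.88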